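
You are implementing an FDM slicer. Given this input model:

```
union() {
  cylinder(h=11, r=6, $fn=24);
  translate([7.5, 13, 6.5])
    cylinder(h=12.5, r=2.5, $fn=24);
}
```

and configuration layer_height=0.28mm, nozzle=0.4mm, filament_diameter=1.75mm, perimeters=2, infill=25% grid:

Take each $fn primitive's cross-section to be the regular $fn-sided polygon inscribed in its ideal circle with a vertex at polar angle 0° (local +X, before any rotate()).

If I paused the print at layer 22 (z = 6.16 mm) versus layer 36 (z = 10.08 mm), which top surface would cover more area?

layer 36 (z = 10.08 mm)

Layer 22 (z = 6.16): the r=6 cylinder gives a regular 24-gon of circumradius 6 (constant along its height) (area = (24/2)·6.000²·sin(360°/24) = 111.81 mm²); the cylinder at (7.5, 13) is not intersected at this z (z outside [6.5, 19]); Taking the union: only the r=6 cylinder is present, so the union is just that shape — area = 111.81 mm². So its area = 111.81 mm². Layer 36 (z = 10.08): the r=6 cylinder gives a regular 24-gon of circumradius 6 (constant along its height) (area = (24/2)·6.000²·sin(360°/24) = 111.81 mm²); the cylinder at (7.5, 13): section is a regular 24-gon, circumradius r=2.5 (area = (24/2)·2.500²·sin(360°/24) = 19.41 mm²); Combining (union): the 2 present regions are separate (no shared area or edge), so areas and boundary lengths simply add and each stays a separate island — area = 131.22 mm². So its area = 131.22 mm². Layer 36 is larger (131.22 vs 111.81 mm²).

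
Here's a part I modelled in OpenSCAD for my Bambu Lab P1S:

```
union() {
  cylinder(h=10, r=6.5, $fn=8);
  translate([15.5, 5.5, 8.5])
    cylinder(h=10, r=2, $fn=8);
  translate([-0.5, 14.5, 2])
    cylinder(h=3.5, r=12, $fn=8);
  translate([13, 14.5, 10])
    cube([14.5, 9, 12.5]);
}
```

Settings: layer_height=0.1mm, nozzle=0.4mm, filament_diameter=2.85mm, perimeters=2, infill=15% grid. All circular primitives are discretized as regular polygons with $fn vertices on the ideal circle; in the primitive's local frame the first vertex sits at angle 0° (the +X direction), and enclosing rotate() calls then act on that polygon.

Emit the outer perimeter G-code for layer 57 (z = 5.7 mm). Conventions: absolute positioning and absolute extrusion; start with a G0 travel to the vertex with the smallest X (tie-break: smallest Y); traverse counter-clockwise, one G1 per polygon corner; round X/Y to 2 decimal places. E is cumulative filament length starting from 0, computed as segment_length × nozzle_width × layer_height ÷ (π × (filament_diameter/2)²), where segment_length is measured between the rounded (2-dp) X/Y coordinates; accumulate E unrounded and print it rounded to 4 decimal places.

At z = 5.7 mm: the r=6.5 cylinder contributes a regular 8-gon of circumradius 6.5; the cylinder at (15.5, 5.5) is absent (z outside [8.5, 18.5]); the cylinder at (-0.5, 14.5) is not intersected at this z (z outside [2, 5.5]); the cube at (13, 14.5) is not intersected at this z (z outside [10, 22.5]); Combining (union): only the r=6.5 cylinder is present, so the union is just that shape — 1 connected region. The outline is a single polygon with 8 vertices. Extrusion per mm of travel: 0.4 × 0.1 / (π × 1.425²) = 0.006270. Accumulating E over each segment gives final E = 0.2497.

G0 X-6.50 Y0.00 Z5.70
G1 X-4.60 Y-4.60 E0.0312
G1 X0.00 Y-6.50 E0.0624
G1 X4.60 Y-4.60 E0.0936
G1 X6.50 Y0.00 E0.1248
G1 X4.60 Y4.60 E0.1560
G1 X0.00 Y6.50 E0.1872
G1 X-4.60 Y4.60 E0.2184
G1 X-6.50 Y0.00 E0.2497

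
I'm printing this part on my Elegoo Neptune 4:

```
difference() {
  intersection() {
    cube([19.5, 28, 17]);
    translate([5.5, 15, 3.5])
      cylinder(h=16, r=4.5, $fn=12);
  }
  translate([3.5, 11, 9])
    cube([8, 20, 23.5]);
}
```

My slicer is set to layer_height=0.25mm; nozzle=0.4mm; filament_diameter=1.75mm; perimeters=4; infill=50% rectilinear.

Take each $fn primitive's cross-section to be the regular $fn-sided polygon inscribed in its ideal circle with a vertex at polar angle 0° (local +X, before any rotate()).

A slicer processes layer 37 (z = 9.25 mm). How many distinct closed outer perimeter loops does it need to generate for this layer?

2

At z = 9.25 mm: the cube (footprint 19.5×28) is included at this height; the cylinder at (5.5, 15): section is a regular 12-gon, circumradius r=4.5; Keeping only the common overlap: the r=4.5 cylinder at (5.5, 15) lies inside the 19.5×28 cube, so the common part is the r=4.5 cylinder at (5.5, 15) itself — 1 connected region; the 8×20 cube at (3.5, 11) contributes its full rectangle; Taking the first minus the rest: starting from that combined region, the 8×20 cube at (3.5, 11) partially overlaps it — only the 46.37 mm² overlap (of its 160.00 mm²) is removed, clipping the outline — 2 connected regions. The result has 2 disconnected regions.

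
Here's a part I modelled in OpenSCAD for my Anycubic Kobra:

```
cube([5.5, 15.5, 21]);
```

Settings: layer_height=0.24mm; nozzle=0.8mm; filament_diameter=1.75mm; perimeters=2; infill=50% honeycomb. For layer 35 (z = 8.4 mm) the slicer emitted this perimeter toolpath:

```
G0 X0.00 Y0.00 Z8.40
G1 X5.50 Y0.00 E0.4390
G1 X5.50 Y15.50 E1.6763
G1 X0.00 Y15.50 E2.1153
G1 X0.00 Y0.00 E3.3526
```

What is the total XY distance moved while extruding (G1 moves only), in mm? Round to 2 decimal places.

Sum the Euclidean lengths of each G1 segment: total = 42.00 mm.

42.00 mm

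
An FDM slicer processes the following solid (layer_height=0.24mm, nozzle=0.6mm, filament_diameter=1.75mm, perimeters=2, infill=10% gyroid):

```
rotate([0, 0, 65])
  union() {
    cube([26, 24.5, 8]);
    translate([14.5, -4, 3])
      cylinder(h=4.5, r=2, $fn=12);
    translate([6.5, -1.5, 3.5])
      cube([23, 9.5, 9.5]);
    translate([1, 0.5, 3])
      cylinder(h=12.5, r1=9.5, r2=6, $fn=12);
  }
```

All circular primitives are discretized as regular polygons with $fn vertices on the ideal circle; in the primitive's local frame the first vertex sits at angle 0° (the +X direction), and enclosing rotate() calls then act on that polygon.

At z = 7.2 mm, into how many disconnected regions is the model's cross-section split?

At z = 7.2 mm: the cube is present — its section is the full 26×24.5 rectangle; the r=2 cylinder at (14.5, -4) contributes a regular 12-gon of circumradius 2; the cube at (6.5, -1.5) is present — its section is the full 23×9.5 rectangle; the cone at (1, 0.5): at t=0.336 of its height the radius interpolates to r₁+(r₂−r₁)t = 8.324, giving a regular 12-gon of that circumradius; Taking the union: the regions partially overlap (shared area 224.52 mm²), so overlapping operands fuse into one piece — 2 connected regions; (whole slice rotated 65° about Z — lengths, areas and connectivity unchanged). The result has 2 disconnected regions.

2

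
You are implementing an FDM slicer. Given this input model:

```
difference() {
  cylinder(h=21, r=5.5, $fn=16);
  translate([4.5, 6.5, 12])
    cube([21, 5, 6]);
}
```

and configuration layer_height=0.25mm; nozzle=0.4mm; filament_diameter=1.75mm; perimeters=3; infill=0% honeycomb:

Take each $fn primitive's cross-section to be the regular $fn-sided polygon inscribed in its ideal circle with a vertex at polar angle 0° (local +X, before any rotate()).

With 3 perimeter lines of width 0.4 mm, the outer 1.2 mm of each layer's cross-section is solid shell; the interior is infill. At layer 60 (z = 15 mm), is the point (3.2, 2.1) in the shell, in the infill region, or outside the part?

At z = 15 mm: the r=5.5 cylinder gives a regular 16-gon of circumradius 5.5 (constant along its height); the cube at (4.5, 6.5) (footprint 21×5) is included at this height; Subtracting the remaining from the first: starting from the r=5.5 cylinder, the 21×5 cube at (4.5, 6.5) misses the remaining region (no effect) — 1 connected region. Overall, the cross-section is a single solid region. The nearest boundary edge runs (3.89, 3.89)→(5.08, 2.10); distance from the point to it = 1.57 mm. The point is inside the cross-section and 1.57 mm from the nearest boundary — more than the 1.2 mm shell width (3 × 0.4), so it's in the infill interior.

infill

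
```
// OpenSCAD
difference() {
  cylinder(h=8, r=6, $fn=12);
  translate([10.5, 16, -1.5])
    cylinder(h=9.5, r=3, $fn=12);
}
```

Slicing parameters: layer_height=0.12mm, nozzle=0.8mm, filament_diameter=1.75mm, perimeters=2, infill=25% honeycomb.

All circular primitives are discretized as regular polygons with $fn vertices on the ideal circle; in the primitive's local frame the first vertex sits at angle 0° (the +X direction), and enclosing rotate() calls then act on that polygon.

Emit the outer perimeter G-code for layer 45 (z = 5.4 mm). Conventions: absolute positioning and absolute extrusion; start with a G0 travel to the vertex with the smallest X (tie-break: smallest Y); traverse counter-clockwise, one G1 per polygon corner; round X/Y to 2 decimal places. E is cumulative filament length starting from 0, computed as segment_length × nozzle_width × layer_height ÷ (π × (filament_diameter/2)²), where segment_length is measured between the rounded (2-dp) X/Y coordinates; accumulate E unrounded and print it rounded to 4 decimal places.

G0 X-6.00 Y0.00 Z5.40
G1 X-5.20 Y-3.00 E0.1239
G1 X-3.00 Y-5.20 E0.2481
G1 X0.00 Y-6.00 E0.3720
G1 X3.00 Y-5.20 E0.4959
G1 X5.20 Y-3.00 E0.6201
G1 X6.00 Y0.00 E0.7440
G1 X5.20 Y3.00 E0.8680
G1 X3.00 Y5.20 E0.9921
G1 X0.00 Y6.00 E1.1161
G1 X-3.00 Y5.20 E1.2400
G1 X-5.20 Y3.00 E1.3642
G1 X-6.00 Y0.00 E1.4881

At z = 5.4 mm: the r=6 cylinder contributes a regular 12-gon of circumradius 6; the cylinder at (10.5, 16): section is a regular 12-gon, circumradius r=3; Taking the first minus the rest: starting from the r=6 cylinder, the r=3 cylinder at (10.5, 16) misses the remaining region (no effect) — 1 connected region. The outline is a single polygon with 12 vertices. Extrusion per mm of travel: 0.8 × 0.12 / (π × 0.875²) = 0.039912. Accumulating E over each segment gives final E = 1.4881.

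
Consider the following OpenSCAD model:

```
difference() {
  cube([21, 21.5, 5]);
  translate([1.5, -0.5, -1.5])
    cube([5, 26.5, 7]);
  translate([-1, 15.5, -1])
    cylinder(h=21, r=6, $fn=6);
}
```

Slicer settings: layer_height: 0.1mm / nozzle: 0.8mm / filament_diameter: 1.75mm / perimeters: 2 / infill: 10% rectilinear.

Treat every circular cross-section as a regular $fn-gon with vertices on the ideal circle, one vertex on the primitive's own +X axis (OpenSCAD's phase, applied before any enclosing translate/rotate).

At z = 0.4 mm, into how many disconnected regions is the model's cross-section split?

At z = 0.4 mm: the cube (footprint 21×21.5) is included at this height; the 5×26.5 cube at (1.5, -0.5) contributes its full rectangle; the r=6 cylinder at (-1, 15.5) gives a regular 6-gon of circumradius 6 (constant along its height); Taking the first minus the rest: starting from the 21×21.5 cube, the 5×26.5 cube at (1.5, -0.5) partially overlaps it — only the 107.50 mm² overlap (of its 132.50 mm²) is removed, clipping the outline; the r=6 cylinder at (-1, 15.5) partially overlaps it — only the 15.59 mm² overlap (of its 93.53 mm²) is removed, clipping the outline — 3 connected regions. The result has 3 disconnected regions.

3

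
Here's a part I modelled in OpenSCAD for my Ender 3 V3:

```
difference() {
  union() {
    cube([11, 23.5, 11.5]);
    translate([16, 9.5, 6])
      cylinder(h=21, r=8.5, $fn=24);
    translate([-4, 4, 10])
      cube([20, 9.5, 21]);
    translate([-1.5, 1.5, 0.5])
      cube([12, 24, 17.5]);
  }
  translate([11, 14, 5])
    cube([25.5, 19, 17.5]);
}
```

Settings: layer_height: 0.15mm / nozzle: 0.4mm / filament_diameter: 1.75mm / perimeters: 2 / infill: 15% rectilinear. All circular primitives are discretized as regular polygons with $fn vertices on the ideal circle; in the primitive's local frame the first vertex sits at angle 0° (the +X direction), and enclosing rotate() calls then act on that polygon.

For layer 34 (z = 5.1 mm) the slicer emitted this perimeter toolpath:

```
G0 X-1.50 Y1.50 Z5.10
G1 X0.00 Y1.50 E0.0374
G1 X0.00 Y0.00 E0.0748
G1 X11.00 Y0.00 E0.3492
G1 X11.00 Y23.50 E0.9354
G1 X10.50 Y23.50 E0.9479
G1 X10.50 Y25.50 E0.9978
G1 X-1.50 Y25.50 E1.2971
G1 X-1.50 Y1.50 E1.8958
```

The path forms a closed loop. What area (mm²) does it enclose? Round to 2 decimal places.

315.50 mm²

Apply the shoelace formula to the sequence of (X, Y) vertices; enclosed area = 315.50 mm².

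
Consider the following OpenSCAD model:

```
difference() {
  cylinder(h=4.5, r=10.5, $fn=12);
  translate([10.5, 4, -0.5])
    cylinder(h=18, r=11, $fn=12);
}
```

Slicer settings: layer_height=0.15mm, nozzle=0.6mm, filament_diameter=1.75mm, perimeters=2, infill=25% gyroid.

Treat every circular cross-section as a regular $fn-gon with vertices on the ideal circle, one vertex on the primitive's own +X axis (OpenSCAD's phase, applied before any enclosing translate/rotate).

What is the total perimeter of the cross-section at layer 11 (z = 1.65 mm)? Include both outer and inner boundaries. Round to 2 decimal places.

At z = 1.65 mm: the r=10.5 cylinder contributes a regular 12-gon of circumradius 10.5 (perimeter = 2·12·10.500·sin(180°/12) = 65.22 mm); the r=11 cylinder at (10.5, 4) contributes a regular 12-gon of circumradius 11 (perimeter = 2·12·11.000·sin(180°/12) = 68.33 mm); Subtracting the remaining from the first: starting from the r=10.5 cylinder, the r=11 cylinder at (10.5, 4) partially overlaps it — only the 122.44 mm² overlap (of its 363.00 mm²) is removed, clipping the outline — boundary = 64.58 mm. Overall, the cross-section is a single solid region. Total boundary length (outer) = 64.58 mm.

64.58 mm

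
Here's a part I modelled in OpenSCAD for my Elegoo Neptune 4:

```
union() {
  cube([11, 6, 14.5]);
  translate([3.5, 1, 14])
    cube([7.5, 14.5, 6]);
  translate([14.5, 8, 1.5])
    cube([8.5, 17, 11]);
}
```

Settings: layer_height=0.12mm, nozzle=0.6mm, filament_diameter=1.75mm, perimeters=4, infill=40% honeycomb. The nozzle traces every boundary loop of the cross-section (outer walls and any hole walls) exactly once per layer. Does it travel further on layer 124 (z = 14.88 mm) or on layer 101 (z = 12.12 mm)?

layer 101 (z = 12.12 mm)

Layer 124 (z = 14.88): the cube is absent (z outside [0, 14.5]); the cube at (3.5, 1) is present — its section is the full 7.5×14.5 rectangle (perimeter 44.00 mm); the cube at (14.5, 8) is absent (z outside [1.5, 12.5]); Combining (union): only the 7.5×14.5 cube at (3.5, 1) is present, so the union is just that shape — boundary = 44.00 mm. So its perimeter = 44.00 mm. Layer 101 (z = 12.12): the 11×6 cube contributes its full rectangle (perimeter 34.00 mm); the cube at (3.5, 1) is absent (z outside [14, 20]); the cube at (14.5, 8) (footprint 8.5×17) is included at this height (perimeter 51.00 mm); Combining (union): the 2 present regions are separate (no shared area or edge), so areas and boundary lengths simply add and each stays a separate island — boundary = 85.00 mm. So its perimeter = 85.00 mm. Layer 101 is larger (85.00 vs 44.00 mm).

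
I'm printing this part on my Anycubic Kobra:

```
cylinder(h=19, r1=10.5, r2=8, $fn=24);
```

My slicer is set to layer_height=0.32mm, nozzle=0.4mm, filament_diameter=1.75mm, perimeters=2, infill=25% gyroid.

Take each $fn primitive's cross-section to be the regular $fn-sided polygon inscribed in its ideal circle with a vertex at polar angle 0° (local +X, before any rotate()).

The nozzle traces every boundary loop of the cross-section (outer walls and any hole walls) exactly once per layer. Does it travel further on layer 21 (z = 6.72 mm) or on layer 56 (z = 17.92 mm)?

Layer 21 (z = 6.72): the cone: at t=0.354 of its height the radius interpolates to r₁+(r₂−r₁)t = 9.616, giving a regular 24-gon of that circumradius (perimeter = 2·24·9.616·sin(180°/24) = 60.25 mm). So its perimeter = 60.25 mm. Layer 56 (z = 17.92): the cone (r1=10.5→r2=8) has section circumradius 8.142 here — a regular 24-gon (perimeter = 2·24·8.142·sin(180°/24) = 51.01 mm). So its perimeter = 51.01 mm. Layer 21 is larger (60.25 vs 51.01 mm).

layer 21 (z = 6.72 mm)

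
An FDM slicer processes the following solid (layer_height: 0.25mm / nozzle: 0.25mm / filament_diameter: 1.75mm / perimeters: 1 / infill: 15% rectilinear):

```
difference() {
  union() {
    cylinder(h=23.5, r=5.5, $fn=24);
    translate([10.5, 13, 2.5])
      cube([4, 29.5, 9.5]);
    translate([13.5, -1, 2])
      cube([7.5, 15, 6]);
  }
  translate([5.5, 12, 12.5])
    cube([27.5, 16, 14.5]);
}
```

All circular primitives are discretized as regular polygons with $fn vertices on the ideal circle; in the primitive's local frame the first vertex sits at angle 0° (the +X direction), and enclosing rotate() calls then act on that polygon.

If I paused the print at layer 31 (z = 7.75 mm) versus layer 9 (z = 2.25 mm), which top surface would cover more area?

layer 31 (z = 7.75 mm)

Layer 31 (z = 7.75): the cylinder: section is a regular 24-gon, circumradius r=5.5 (area = (24/2)·5.500²·sin(360°/24) = 93.95 mm²); the 4×29.5 cube at (10.5, 13) contributes its full rectangle (area 118.00 mm²); the cube at (13.5, -1) is present — its section is the full 7.5×15 rectangle (area 112.50 mm²); Combining (union): the regions partially overlap — summed areas 324.45 mm² minus the doubly-counted overlap 1.00 mm² gives 323.45 mm² — area = 323.45 mm²; the cube at (5.5, 12) is absent (z outside [12.5, 27]); Taking the first minus the rest: none of the subtracted shapes is present at this height, so the result so far is unchanged — area = 323.45 mm². So its area = 323.45 mm². Layer 9 (z = 2.25): the r=5.5 cylinder gives a regular 24-gon of circumradius 5.5 (constant along its height) (area = (24/2)·5.500²·sin(360°/24) = 93.95 mm²); the cube at (10.5, 13) is absent (z outside [2.5, 12]); the cube at (13.5, -1) is present — its section is the full 7.5×15 rectangle (area 112.50 mm²); Combining (union): the 2 present regions are separate (no shared area or edge), so areas and boundary lengths simply add and each stays a separate island — area = 206.45 mm²; the cube at (5.5, 12) is absent (z outside [12.5, 27]); Subtracting the remaining from the first: none of the subtracted shapes is present at this height, so that combined region is unchanged — area = 206.45 mm². So its area = 206.45 mm². Layer 31 is larger (323.45 vs 206.45 mm²).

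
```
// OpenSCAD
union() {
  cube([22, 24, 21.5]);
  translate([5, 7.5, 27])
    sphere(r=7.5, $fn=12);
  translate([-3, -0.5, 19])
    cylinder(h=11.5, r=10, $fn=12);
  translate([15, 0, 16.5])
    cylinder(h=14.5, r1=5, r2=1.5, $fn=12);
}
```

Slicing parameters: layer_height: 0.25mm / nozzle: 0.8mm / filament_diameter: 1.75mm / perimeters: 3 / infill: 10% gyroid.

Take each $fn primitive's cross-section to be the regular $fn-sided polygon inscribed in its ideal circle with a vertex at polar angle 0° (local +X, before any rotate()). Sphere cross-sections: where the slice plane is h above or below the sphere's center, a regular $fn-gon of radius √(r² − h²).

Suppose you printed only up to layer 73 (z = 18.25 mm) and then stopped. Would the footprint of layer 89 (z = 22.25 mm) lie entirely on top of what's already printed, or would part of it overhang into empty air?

Compare the two slices. At z = 18.25: the cube (footprint 22×24) is included at this height (area 528.00 mm²); the sphere at (5, 7.5) is not intersected at this z (|z−center|=8.750 > r=7.5); the cylinder at (-3, -0.5) does not reach this height (z outside [19, 30.5]); the cone at (15, 0): at t=0.121 of its height the radius interpolates to r₁+(r₂−r₁)t = 4.578, giving a regular 12-gon of that circumradius (area = (12/2)·4.578²·sin(360°/12) = 62.86 mm²); Taking the union: the regions partially overlap — summed areas 590.86 mm² minus the doubly-counted overlap 31.43 mm² gives 559.43 mm² — area = 559.43 mm². At z = 22.25: the cube is absent (z outside [0, 21.5]); the r=7.5 sphere at (5, 7.5) contributes a regular 12-gon of circumradius √(7.5²−4.75²) = 5.804 (area = (12/2)·5.804²·sin(360°/12) = 101.06 mm²); the cylinder at (-3, -0.5): section is a regular 12-gon, circumradius r=10 (area = (12/2)·10.000²·sin(360°/12) = 300.00 mm²); the cone at (15, 0) (r1=5→r2=1.5) has section circumradius 3.612 here — a regular 12-gon (area = (12/2)·3.612²·sin(360°/12) = 39.14 mm²); Taking the union: the regions partially overlap — summed areas 440.20 mm² minus the doubly-counted overlap 28.28 mm² gives 411.93 mm² — area = 411.93 mm². Checking containment: at z = 22.25 the cross-section extends beyond the z = 18.25 cross-section by about 257.67 mm².

part overhangs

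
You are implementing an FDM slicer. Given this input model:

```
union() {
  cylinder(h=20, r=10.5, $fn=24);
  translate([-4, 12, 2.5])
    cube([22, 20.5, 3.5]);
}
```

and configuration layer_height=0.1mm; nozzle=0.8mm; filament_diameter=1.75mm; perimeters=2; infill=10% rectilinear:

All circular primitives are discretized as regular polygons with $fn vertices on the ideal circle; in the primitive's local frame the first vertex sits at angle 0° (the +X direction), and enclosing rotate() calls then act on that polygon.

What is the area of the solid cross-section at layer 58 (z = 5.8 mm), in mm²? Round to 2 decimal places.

At z = 5.8 mm: the cylinder: section is a regular 24-gon, circumradius r=10.5 (area = (24/2)·10.500²·sin(360°/24) = 342.42 mm²); the 22×20.5 cube at (-4, 12) contributes its full rectangle (area 451.00 mm²); Merging all regions: the 2 present regions are separate (no shared area or edge), so areas and boundary lengths simply add and each stays a separate island — area = 793.42 mm². Overall, the cross-section has 2 separate islands. Net area = 793.42 mm².

793.42 mm²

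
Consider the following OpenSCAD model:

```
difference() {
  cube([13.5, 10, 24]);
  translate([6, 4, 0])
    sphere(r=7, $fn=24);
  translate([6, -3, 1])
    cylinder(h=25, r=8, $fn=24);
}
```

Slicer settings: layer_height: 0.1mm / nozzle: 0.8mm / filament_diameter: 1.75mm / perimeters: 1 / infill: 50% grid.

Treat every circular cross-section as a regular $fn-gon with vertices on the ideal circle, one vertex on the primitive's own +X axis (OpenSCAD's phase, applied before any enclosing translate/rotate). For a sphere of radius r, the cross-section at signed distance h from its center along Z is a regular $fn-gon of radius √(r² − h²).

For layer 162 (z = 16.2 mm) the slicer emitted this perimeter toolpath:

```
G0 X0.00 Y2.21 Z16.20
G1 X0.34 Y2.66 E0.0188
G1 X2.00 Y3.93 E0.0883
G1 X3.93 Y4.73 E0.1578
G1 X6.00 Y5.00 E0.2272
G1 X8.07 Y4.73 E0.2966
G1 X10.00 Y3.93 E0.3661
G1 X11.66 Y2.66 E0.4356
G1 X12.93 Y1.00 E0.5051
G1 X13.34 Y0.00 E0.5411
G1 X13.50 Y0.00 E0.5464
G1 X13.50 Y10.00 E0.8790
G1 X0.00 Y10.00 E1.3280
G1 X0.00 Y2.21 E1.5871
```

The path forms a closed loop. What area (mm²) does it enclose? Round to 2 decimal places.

83.85 mm²

Apply the shoelace formula to the sequence of (X, Y) vertices; enclosed area = 83.85 mm².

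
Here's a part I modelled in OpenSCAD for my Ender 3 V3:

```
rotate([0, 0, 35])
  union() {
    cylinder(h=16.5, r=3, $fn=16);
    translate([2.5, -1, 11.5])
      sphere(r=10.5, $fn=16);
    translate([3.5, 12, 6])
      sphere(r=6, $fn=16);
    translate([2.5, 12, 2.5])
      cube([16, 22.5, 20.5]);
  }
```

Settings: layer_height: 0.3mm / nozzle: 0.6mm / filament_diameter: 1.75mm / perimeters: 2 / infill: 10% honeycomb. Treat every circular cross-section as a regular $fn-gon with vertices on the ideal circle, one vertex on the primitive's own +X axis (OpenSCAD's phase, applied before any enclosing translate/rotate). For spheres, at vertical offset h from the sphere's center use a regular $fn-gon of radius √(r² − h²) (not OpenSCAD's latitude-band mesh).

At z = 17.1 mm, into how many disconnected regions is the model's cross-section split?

2

At z = 17.1 mm: the cylinder does not reach this height (z outside [0, 16.5]); the sphere at (2.5, -1): section is a regular 16-gon, circumradius = √(r²−h²) = √(10.5²−5.6²) = 8.882; the sphere at (3.5, 12) is not intersected at this z (|z−center|=11.100 > r=6); the cube at (2.5, 12) is present — its section is the full 16×22.5 rectangle; Taking the union: the 2 present regions are separate (no shared area or edge), so areas and boundary lengths simply add and each stays a separate island — 2 connected regions; (whole slice rotated 35° about Z — lengths, areas and connectivity unchanged). The result has 2 disconnected regions.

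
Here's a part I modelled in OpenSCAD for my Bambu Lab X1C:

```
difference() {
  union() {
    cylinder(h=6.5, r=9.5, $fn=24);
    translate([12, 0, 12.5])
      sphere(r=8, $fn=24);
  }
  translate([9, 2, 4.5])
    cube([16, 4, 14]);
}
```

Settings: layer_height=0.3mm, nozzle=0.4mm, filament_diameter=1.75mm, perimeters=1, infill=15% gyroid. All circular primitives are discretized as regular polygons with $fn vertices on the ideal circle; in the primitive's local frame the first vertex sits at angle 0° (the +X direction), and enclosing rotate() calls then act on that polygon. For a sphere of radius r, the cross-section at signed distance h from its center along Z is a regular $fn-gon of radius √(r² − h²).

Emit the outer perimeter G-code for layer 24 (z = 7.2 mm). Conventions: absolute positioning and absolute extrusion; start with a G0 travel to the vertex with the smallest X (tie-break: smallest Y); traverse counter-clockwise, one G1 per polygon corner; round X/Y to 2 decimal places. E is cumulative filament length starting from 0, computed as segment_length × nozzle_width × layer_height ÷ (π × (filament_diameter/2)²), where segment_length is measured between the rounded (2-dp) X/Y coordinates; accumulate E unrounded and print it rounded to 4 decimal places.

At z = 7.2 mm: the cylinder is not intersected at this z (z outside [0, 6.5]); the r=8 sphere at (12, 0) slices to a regular 24-gon of circumradius 5.992 (√(r²−h²) with h=5.3 from center); Taking the union: only the r=8 sphere at (12, 0) is present, so the union is just that shape — 1 connected region; the cube at (9, 2) is present — its section is the full 16×4 rectangle; After the difference (first − rest): starting from the result so far, the 16×4 cube at (9, 2) partially overlaps it — only the 27.28 mm² overlap (of its 64.00 mm²) is removed, clipping the outline — 1 connected region. The outline is a single polygon with 20 vertices. Extrusion per mm of travel: 0.4 × 0.3 / (π × 0.875²) = 0.049890. Accumulating E over each segment gives final E = 1.9394.

G0 X6.01 Y0.00 Z7.20
G1 X6.21 Y-1.55 E0.0780
G1 X6.81 Y-3.00 E0.1563
G1 X7.76 Y-4.24 E0.2342
G1 X9.00 Y-5.19 E0.3121
G1 X10.45 Y-5.79 E0.3904
G1 X12.00 Y-5.99 E0.4684
G1 X13.55 Y-5.79 E0.5464
G1 X15.00 Y-5.19 E0.6246
G1 X16.24 Y-4.24 E0.7026
G1 X17.19 Y-3.00 E0.7805
G1 X17.79 Y-1.55 E0.8588
G1 X17.99 Y0.00 E0.9368
G1 X17.79 Y1.55 E1.0147
G1 X17.60 Y2.00 E1.0391
G1 X9.00 Y2.00 E1.4682
G1 X9.00 Y5.19 E1.6273
G1 X7.76 Y4.24 E1.7053
G1 X6.81 Y3.00 E1.7832
G1 X6.21 Y1.55 E1.8615
G1 X6.01 Y0.00 E1.9394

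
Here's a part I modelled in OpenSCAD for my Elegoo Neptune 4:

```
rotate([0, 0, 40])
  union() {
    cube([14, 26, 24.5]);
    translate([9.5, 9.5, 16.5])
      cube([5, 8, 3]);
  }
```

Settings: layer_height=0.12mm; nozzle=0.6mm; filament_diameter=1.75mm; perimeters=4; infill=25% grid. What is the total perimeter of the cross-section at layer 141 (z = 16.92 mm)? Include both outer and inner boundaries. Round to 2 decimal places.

At z = 16.92 mm: the 14×26 cube contributes its full rectangle (perimeter 80.00 mm); the 5×8 cube at (9.5, 9.5) contributes its full rectangle (perimeter 26.00 mm); Combining (union): the regions partially overlap (shared area 36.00 mm²), so the edge portions inside another operand are dropped and the merged outline is re-measured after clipping — boundary = 81.00 mm; (whole slice rotated 40° about Z — lengths, areas and connectivity unchanged). Overall, the cross-section is a single solid region. Total boundary length (outer) = 81.00 mm.

81.00 mm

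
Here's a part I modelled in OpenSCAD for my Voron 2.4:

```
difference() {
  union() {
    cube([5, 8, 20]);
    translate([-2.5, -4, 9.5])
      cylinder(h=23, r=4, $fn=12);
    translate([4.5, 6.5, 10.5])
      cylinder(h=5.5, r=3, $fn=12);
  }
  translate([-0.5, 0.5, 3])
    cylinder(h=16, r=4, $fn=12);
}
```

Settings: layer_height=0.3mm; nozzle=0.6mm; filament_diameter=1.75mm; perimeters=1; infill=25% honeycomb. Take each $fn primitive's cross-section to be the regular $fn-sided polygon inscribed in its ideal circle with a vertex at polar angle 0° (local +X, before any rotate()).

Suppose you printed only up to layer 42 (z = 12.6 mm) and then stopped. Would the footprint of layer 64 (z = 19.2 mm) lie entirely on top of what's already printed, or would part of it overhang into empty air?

Compare the two slices. At z = 12.6: the cube is present — its section is the full 5×8 rectangle (area 40.00 mm²); the r=4 cylinder at (-2.5, -4) contributes a regular 12-gon of circumradius 4 (area = (12/2)·4.000²·sin(360°/12) = 48.00 mm²); the r=3 cylinder at (4.5, 6.5) gives a regular 12-gon of circumradius 3 (constant along its height) (area = (12/2)·3.000²·sin(360°/12) = 27.00 mm²); Combining (union): the regions partially overlap — summed areas 115.00 mm² minus the doubly-counted overlap 13.17 mm² gives 101.83 mm² — area = 101.83 mm²; the r=4 cylinder at (-0.5, 0.5) contributes a regular 12-gon of circumradius 4 (area = (12/2)·4.000²·sin(360°/12) = 48.00 mm²); Taking the first minus the rest: starting from the result so far (101.83 mm²), the r=4 cylinder at (-0.5, 0.5) partially overlaps it — only the 23.95 mm² overlap (of its 48.00 mm²) is removed, clipping the outline — area = 77.89 mm². At z = 19.2: the cube (footprint 5×8) is included at this height (area 40.00 mm²); the r=4 cylinder at (-2.5, -4) gives a regular 12-gon of circumradius 4 (constant along its height) (area = (12/2)·4.000²·sin(360°/12) = 48.00 mm²); the cylinder at (4.5, 6.5) is not intersected at this z (z outside [10.5, 16]); Combining (union): the 2 present regions are separate (no shared area or edge), so areas and boundary lengths simply add and each stays a separate island — area = 88.00 mm²; the cylinder at (-0.5, 0.5) is absent (z outside [3, 19]); Taking the first minus the rest: none of the subtracted shapes is present at this height, so the result so far is unchanged — area = 88.00 mm². Checking containment: at z = 19.2 the cross-section extends beyond the z = 12.6 cross-section by about 23.95 mm².

part overhangs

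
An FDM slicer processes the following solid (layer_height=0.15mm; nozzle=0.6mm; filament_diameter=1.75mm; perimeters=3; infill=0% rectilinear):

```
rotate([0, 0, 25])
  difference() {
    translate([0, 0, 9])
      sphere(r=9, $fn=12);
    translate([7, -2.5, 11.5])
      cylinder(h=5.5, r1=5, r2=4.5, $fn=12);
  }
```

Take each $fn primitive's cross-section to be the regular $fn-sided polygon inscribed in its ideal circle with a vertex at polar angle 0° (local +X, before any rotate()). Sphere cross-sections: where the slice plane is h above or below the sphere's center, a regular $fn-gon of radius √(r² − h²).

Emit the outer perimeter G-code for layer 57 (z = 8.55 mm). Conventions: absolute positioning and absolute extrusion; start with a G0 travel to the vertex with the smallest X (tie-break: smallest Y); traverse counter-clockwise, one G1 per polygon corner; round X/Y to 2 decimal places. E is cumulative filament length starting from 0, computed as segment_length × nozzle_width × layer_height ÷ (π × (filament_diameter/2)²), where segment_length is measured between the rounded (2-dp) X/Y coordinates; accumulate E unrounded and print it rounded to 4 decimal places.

G0 X-8.95 Y0.78 Z8.55
G1 X-8.15 Y-3.80 E0.1740
G1 X-5.16 Y-7.36 E0.3479
G1 X-0.78 Y-8.95 E0.5223
G1 X3.80 Y-8.15 E0.6962
G1 X7.36 Y-5.16 E0.8702
G1 X8.95 Y-0.78 E1.0446
G1 X8.15 Y3.80 E1.2185
G1 X5.16 Y7.36 E1.3925
G1 X0.78 Y8.95 E1.5668
G1 X-3.80 Y8.15 E1.7408
G1 X-7.36 Y5.16 E1.9148
G1 X-8.95 Y0.78 E2.0891

At z = 8.55 mm: the r=9 sphere contributes a regular 12-gon of circumradius √(9²−0.45²) = 8.989; the cone at (7, -2.5) does not reach this height (z outside [11.5, 17]); Subtracting the remaining from the first: none of the subtracted shapes is present at this height, so the r=9 sphere is unchanged — 1 connected region; (whole slice rotated 25° about Z — lengths, areas and connectivity unchanged). The outline is a single polygon with 12 vertices. Extrusion per mm of travel: 0.6 × 0.15 / (π × 0.875²) = 0.037418. Accumulating E over each segment gives final E = 2.0891.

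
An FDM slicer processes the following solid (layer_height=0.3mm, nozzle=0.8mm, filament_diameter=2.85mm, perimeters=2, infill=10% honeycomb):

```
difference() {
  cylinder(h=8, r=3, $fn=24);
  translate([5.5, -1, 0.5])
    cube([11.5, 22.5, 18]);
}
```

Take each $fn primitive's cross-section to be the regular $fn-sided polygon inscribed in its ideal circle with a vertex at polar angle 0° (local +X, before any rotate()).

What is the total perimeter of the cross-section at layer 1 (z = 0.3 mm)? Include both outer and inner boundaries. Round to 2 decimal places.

18.80 mm

At z = 0.3 mm: the cylinder: section is a regular 24-gon, circumradius r=3 (perimeter = 2·24·3.000·sin(180°/24) = 18.80 mm); the cube at (5.5, -1) is not intersected at this z (z outside [0.5, 18.5]); Subtracting the remaining from the first: none of the subtracted shapes is present at this height, so the r=3 cylinder is unchanged — boundary = 18.80 mm. Overall, the cross-section is a single solid region. Total boundary length (outer) = 18.80 mm.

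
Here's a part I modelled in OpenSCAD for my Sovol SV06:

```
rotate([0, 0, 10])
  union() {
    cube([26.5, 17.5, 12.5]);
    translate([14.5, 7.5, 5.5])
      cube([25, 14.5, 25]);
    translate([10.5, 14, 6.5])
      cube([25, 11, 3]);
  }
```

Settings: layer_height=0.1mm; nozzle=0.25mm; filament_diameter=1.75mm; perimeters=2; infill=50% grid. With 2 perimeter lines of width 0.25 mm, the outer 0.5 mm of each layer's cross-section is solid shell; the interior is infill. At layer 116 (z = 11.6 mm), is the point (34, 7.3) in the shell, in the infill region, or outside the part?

outside

At z = 11.6 mm: the cube is present — its section is the full 26.5×17.5 rectangle; the cube at (14.5, 7.5) is present — its section is the full 25×14.5 rectangle; the cube at (10.5, 14) is not intersected at this z (z outside [6.5, 9.5]); Taking the union: the regions partially overlap (shared area 120.00 mm²), so overlapping operands fuse into one piece — 1 connected region; (whole slice rotated 10° about Z — lengths, areas and connectivity unchanged). Overall, the cross-section is a single solid region. Undo the 10° rotation: the query point maps to (34.751, 1.285) in the un-rotated model frame. The nearest boundary edge runs (39.50, 7.50)→(26.50, 7.50); distance from the point to it = 6.21 mm. The point is not inside any of the regions above, so it lies outside the cross-section (6.21 mm from the nearest boundary).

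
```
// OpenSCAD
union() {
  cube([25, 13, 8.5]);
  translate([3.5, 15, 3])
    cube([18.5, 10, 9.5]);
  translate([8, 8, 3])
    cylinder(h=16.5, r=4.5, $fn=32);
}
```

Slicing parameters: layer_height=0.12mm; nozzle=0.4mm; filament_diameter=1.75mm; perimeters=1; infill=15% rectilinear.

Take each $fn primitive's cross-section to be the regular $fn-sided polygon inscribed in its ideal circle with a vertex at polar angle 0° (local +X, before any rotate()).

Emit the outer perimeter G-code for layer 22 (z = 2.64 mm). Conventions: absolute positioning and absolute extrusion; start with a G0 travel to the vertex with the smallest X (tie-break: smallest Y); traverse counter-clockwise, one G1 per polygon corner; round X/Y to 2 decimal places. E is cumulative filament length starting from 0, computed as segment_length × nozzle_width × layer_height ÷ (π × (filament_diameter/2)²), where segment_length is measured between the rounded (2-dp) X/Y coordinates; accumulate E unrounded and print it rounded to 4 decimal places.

At z = 2.64 mm: the 25×13 cube contributes its full rectangle; the cube at (3.5, 15) does not reach this height (z outside [3, 12.5]); the cylinder at (8, 8) is absent (z outside [3, 19.5]); Taking the union: only the 25×13 cube is present, so the union is just that shape — 1 connected region. The outline is a single polygon with 4 vertices. Extrusion per mm of travel: 0.4 × 0.12 / (π × 0.875²) = 0.019956. Accumulating E over each segment gives final E = 1.5167.

G0 X0.00 Y0.00 Z2.64
G1 X25.00 Y0.00 E0.4989
G1 X25.00 Y13.00 E0.7583
G1 X0.00 Y13.00 E1.2572
G1 X0.00 Y0.00 E1.5167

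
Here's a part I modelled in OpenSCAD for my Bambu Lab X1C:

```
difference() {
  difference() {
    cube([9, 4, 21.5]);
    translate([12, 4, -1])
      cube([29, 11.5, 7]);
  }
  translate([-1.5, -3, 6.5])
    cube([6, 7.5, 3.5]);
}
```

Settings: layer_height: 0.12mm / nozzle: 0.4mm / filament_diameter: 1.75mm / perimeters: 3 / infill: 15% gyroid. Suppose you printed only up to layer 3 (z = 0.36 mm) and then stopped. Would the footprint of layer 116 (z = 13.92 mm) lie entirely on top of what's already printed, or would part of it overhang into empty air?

Compare the two slices. At z = 0.36: the 9×4 cube contributes its full rectangle (area 36.00 mm²); the 29×11.5 cube at (12, 4) contributes its full rectangle (area 333.50 mm²); After the difference (first − rest): starting from the 9×4 cube (36.00 mm²), the 29×11.5 cube at (12, 4) misses the remaining region (no effect) — area = 36.00 mm²; the cube at (-1.5, -3) is absent (z outside [6.5, 10]); Subtracting the remaining from the first: none of the subtracted shapes is present at this height, so that combined region is unchanged — area = 36.00 mm². At z = 13.92: the cube (footprint 9×4) is included at this height (area 36.00 mm²); the cube at (12, 4) is not intersected at this z (z outside [-1, 6]); Subtracting the remaining from the first: none of the subtracted shapes is present at this height, so the 9×4 cube is unchanged — area = 36.00 mm²; the cube at (-1.5, -3) does not reach this height (z outside [6.5, 10]); After the difference (first − rest): none of the subtracted shapes is present at this height, so the result so far is unchanged — area = 36.00 mm². Checking containment: the cross-section at z = 13.92 is a subset of the cross-section at z = 0.36.

entirely on top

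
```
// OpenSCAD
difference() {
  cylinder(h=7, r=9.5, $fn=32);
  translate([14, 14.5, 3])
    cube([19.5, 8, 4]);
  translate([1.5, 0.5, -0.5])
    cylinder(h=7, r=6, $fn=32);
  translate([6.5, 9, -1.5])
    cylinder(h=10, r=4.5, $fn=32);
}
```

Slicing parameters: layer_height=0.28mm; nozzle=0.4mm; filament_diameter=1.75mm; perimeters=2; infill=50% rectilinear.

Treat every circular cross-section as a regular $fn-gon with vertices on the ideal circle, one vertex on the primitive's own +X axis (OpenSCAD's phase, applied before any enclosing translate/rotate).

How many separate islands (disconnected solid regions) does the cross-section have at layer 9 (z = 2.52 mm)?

At z = 2.52 mm: the r=9.5 cylinder gives a regular 32-gon of circumradius 9.5 (constant along its height); the cube at (14, 14.5) is absent (z outside [3, 7]); the r=6 cylinder at (1.5, 0.5) gives a regular 32-gon of circumradius 6 (constant along its height); the cylinder at (6.5, 9): section is a regular 32-gon, circumradius r=4.5; Subtracting the remaining from the first: starting from the r=9.5 cylinder, the r=6 cylinder at (1.5, 0.5) lies wholly inside it (removes its full 112.37 mm² and its 37.64 mm outline becomes a hole wall); the r=4.5 cylinder at (6.5, 9) partially overlaps it — only the 13.60 mm² overlap (of its 63.21 mm²) is removed, clipping the outline — 1 connected region. Overall, the cross-section is a single solid region. Island count = 1.

1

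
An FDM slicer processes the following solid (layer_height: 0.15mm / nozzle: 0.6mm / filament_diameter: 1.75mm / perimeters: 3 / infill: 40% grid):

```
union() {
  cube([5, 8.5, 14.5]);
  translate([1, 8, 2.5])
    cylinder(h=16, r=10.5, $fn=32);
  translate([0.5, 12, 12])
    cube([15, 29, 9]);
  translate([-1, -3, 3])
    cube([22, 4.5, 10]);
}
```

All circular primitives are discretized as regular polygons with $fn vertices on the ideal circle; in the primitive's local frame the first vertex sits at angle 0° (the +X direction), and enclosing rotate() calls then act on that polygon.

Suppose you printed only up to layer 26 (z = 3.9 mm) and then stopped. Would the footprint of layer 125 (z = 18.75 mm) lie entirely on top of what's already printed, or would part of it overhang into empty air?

Compare the two slices. At z = 3.9: the 5×8.5 cube contributes its full rectangle (area 42.50 mm²); the cylinder at (1, 8): section is a regular 32-gon, circumradius r=10.5 (area = (32/2)·10.500²·sin(360°/32) = 344.14 mm²); the cube at (0.5, 12) is absent (z outside [12, 21]); the cube at (-1, -3) (footprint 22×4.5) is included at this height (area 99.00 mm²); Combining (union): the regions partially overlap — summed areas 485.64 mm² minus the doubly-counted overlap 72.97 mm² gives 412.67 mm² — area = 412.67 mm². At z = 18.75: the cube does not reach this height (z outside [0, 14.5]); the cylinder at (1, 8) is absent (z outside [2.5, 18.5]); the cube at (0.5, 12) (footprint 15×29) is included at this height (area 435.00 mm²); the cube at (-1, -3) is absent (z outside [3, 13]); Combining (union): only the 15×29 cube at (0.5, 12) is present, so the union is just that shape — area = 435.00 mm². Checking containment: at z = 18.75 the cross-section extends beyond the z = 3.9 cross-section by about 386.55 mm².

part overhangs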